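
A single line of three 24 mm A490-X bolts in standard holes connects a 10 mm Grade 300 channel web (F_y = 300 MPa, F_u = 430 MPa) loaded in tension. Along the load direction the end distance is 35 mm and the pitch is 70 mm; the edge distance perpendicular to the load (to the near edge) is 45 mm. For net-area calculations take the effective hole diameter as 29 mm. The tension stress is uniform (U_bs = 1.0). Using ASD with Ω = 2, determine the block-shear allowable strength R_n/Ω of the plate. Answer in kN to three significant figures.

Shear plane L_v = 35 + 2·70 = 175 mm; A_gv = 175 × 10 = 1750 mm².
A_nv = (175 − 2.5·29) × 10 = 1025 mm².
A_nt = (45 − 0.5·29) × 10 = 305 mm².
0.6 F_u A_nv = 264.4 kN; 0.6 F_y A_gv = 315 kN → shear rupture governs the shear term.
R_n = 264.4 + 1.0 × 430 × 305 / 1000 = 395.6 kN.
Allowable strength R_n/Ω = 395.6 / 2 = 198 kN.

198 kN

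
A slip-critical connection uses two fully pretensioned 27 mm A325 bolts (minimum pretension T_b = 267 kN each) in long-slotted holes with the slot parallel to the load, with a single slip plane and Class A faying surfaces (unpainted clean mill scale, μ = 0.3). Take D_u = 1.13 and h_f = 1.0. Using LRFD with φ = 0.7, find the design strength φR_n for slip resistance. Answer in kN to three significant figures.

R_n = μ · D_u · h_f · T_b · n_s · n_b = 0.3 × 1.13 × 1.0 × 267 × 1 × 2 = 181 kN.
Design strength φR_n = 0.7 × 181 = 127 kN.

127 kN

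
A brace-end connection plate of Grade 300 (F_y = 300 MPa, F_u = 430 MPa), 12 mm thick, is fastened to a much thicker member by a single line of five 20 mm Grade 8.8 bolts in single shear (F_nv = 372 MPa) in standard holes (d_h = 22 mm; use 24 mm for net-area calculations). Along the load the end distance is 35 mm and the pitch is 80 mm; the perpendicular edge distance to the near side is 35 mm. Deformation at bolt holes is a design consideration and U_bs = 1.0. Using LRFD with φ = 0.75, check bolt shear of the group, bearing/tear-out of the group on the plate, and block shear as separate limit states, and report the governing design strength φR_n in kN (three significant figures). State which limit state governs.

Bolt shear: A_b = π·20²/4 = 314.2 mm²; R_n = 372 × 314.2 × 5 × 1 / 1000 = 584.3 kN → 0.75 × 584.3 = 438 kN.
Bearing: edge l_c = 24, r_n = 148.6 kN; interior l_c = 58, r_n = 247.7 kN; R_n = 148.6 + 4·247.7 = 1139 kN → 854 kN.
Block shear: A_gv = 4260, A_nv = 2964, A_nt = 276 mm²; R_n = min(0.6F_uA_nv, 0.6F_yA_gv) + U_bs·F_u·A_nt = 883.4 kN → 663 kN.
Bolt shear governs: 438 kN.

438 kN (bolt shear governs)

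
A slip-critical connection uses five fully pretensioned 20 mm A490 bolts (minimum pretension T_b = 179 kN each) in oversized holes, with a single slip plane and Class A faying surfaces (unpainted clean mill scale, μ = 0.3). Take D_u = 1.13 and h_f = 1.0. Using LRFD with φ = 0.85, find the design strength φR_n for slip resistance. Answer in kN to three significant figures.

258 kN

R_n = μ · D_u · h_f · T_b · n_s · n_b = 0.3 × 1.13 × 1.0 × 179 × 1 × 5 = 303.4 kN.
Design strength φR_n = 0.85 × 303.4 = 258 kN.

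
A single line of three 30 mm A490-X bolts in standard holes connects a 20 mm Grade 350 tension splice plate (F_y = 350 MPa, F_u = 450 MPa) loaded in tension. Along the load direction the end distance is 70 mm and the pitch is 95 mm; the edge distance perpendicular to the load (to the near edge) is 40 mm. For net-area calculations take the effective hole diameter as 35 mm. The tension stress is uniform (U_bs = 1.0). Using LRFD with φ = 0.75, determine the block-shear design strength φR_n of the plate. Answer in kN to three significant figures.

Shear plane L_v = 70 + 2·95 = 260 mm; A_gv = 260 × 20 = 5200 mm².
A_nv = (260 − 2.5·35) × 20 = 3450 mm².
A_nt = (40 − 0.5·35) × 20 = 450 mm².
0.6 F_u A_nv = 931.5 kN; 0.6 F_y A_gv = 1092 kN → shear rupture governs the shear term.
R_n = 931.5 + 1.0 × 450 × 450 / 1000 = 1134 kN.
Design strength φR_n = 0.75 × 1134 = 850 kN.

850 kN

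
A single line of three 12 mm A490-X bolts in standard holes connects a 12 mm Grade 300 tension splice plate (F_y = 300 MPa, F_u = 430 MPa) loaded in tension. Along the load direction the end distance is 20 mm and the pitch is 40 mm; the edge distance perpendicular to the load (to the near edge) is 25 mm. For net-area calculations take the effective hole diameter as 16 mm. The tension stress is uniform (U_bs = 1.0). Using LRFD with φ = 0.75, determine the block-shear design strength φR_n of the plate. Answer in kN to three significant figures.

205 kN

Shear plane L_v = 20 + 2·40 = 100 mm; A_gv = 100 × 12 = 1200 mm².
A_nv = (100 − 2.5·16) × 12 = 720 mm².
A_nt = (25 − 0.5·16) × 12 = 204 mm².
0.6 F_u A_nv = 185.8 kN; 0.6 F_y A_gv = 216 kN → shear rupture governs the shear term.
R_n = 185.8 + 1.0 × 430 × 204 / 1000 = 273.5 kN.
Design strength φR_n = 0.75 × 273.5 = 205 kN.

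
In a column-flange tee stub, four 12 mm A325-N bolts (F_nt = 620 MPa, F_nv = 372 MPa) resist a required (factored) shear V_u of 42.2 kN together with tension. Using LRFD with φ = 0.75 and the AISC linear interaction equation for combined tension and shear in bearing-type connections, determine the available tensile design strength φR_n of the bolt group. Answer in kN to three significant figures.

A_b = π·12²/4 = 113.1 mm²; f_rv = 42.2 × 1000 / (4 × 113.1) = 93.28 MPa.
F'_nt = 1.3 F_nt − (F_nt / φF_nv) f_rv = 1.3·620 − (620/(0.75·372))·93.28 = 598.7 MPa, capped at F_nt → F'_nt = 598.7 MPa.
R_n = F'_nt · A_b · n = 598.7 × 113.1 × 4 / 1000 = 270.8 kN.
Design strength φR_n = 0.75 × 270.8 = 203 kN.

203 kN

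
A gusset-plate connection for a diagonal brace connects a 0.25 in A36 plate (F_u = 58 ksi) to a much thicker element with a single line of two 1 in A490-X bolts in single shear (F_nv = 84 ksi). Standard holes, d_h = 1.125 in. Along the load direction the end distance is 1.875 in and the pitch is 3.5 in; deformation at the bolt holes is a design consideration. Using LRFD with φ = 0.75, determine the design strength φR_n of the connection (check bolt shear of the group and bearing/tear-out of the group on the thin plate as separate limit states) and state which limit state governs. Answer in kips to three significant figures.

Bolt shear: A_b = π·1²/4 = 0.7854 in²; R_n = 84 × 0.7854 × 2 × 1 = 131.9 kips → 0.75 × 131.9 = 99 kips.
Bearing (1.2 l_c t F_u ≤ 2.4 d t F_u): upper limit = 2.4·1·0.25·58 = 34.8 kips.
  Edge l_c = 1.875 − 1.125/2 = 1.312 → r_n = 22.84 kips; interior l_c = 3.5 − 1.125 = 2.375 → r_n = 34.8 kips.
  R_n,bearing = 1·22.84 + 1·34.8 = 57.64 kips → 0.75 × 57.64 = 43.2 kips.
Bearing governs: 43.2 kips.

43.2 kips (bearing governs)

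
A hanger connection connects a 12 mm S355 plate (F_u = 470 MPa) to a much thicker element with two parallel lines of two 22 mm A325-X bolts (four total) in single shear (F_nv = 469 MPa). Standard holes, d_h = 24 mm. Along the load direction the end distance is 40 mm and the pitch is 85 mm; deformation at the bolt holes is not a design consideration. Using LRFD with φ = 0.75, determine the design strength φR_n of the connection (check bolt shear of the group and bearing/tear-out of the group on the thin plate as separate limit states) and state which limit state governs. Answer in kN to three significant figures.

Bolt shear: A_b = π·22²/4 = 380.1 mm²; R_n = 469 × 380.1 × 4 × 1 / 1000 = 713.1 kN → 0.75 × 713.1 = 535 kN.
Bearing (1.5 l_c t F_u ≤ 3.0 d t F_u): upper limit = 3.0·22·12·470 / 1000 = 372.2 kN.
  Edge l_c = 40 − 24/2 = 28 → r_n = 236.9 kN; interior l_c = 85 − 24 = 61 → r_n = 372.2 kN.
  R_n,bearing = 2·236.9 + 2·372.2 = 1218 kN → 0.75 × 1218 = 914 kN.
Bolt shear governs: 535 kN.

535 kN (bolt shear governs)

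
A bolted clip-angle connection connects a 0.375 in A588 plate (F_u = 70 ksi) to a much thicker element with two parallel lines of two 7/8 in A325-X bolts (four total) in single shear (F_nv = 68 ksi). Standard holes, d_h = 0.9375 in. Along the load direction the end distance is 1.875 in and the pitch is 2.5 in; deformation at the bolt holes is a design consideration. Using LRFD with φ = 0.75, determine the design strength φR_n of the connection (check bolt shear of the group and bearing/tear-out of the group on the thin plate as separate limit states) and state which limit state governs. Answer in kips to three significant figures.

123 kips (bolt shear governs)

Bolt shear: A_b = π·0.875²/4 = 0.6013 in²; R_n = 68 × 0.6013 × 4 × 1 = 163.6 kips → 0.75 × 163.6 = 123 kips.
Bearing (1.2 l_c t F_u ≤ 2.4 d t F_u): upper limit = 2.4·0.875·0.375·70 = 55.13 kips.
  Edge l_c = 1.875 − 0.9375/2 = 1.406 → r_n = 44.3 kips; interior l_c = 2.5 − 0.9375 = 1.562 → r_n = 49.22 kips.
  R_n,bearing = 2·44.3 + 2·49.22 = 187 kips → 0.75 × 187 = 140 kips.
Bolt shear governs: 123 kips.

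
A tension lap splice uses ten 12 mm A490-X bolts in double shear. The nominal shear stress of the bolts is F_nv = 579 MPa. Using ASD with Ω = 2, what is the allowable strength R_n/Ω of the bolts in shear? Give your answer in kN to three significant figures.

A_b = π × 12² / 4 = 113.1 mm².
R_n = F_nv · A_b · n · n_s = 579 × 113.1 × 10 × 2 / 1000 = 1310 kN.
Allowable strength R_n/Ω = 1310 / 2 = 655 kN.

655 kN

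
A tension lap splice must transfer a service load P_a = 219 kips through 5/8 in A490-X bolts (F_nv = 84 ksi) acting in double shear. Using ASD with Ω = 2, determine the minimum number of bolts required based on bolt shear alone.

A_b = π·0.625²/4 = 0.3068 in².
Per-bolt allowable strength R_n/Ω = 84 × 0.3068 × 2 / 2 = 25.77 kips.
n ≥ 219 / 25.77 = 8.498 → use 9 bolts.

9 bolts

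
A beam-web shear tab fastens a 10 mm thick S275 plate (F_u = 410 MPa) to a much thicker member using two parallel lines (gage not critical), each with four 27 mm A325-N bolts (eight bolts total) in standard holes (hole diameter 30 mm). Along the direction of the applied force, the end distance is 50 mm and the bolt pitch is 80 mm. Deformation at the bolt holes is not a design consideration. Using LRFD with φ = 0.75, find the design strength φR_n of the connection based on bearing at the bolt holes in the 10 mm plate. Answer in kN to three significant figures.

Per bolt r_n = 1.5 l_c t F_u ≤ 3.0 d t F_u; upper limit = 3.0 × 27 × 10 × 410 / 1000 = 332.1 kN.
Edge bolt: l_c = 50 − 30/2 = 35 mm → 1.5 × 35 × 10 × 410 / 1000 = 215.2 → r_n = 215.2 kN.
Interior bolts: l_c = 80 − 30 = 50 mm → 1.5 × 50 × 10 × 410 / 1000 = 307.5 → r_n = 307.5 kN.
R_n = 2 × 215.2 + 6 × 307.5 = 2276 kN.
Design strength φR_n = 0.75 × 2276 = 1710 kN.

1710 kN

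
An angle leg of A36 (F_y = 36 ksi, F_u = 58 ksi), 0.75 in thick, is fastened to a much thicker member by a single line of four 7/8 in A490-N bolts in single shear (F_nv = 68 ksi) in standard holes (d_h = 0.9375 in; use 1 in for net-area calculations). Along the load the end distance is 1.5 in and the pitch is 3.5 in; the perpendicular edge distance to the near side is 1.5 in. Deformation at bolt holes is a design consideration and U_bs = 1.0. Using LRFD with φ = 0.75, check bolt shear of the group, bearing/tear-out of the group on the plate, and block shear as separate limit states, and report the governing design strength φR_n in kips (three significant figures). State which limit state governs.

Bolt shear: A_b = π·0.875²/4 = 0.6013 in²; R_n = 68 × 0.6013 × 4 × 1 = 163.6 kips → 0.75 × 163.6 = 123 kips.
Bearing: edge l_c = 1.031, r_n = 53.83 kips; interior l_c = 2.562, r_n = 91.35 kips; R_n = 53.83 + 3·91.35 = 327.9 kips → 246 kips.
Block shear: A_gv = 9, A_nv = 6.375, A_nt = 0.75 in²; R_n = min(0.6F_uA_nv, 0.6F_yA_gv) + U_bs·F_u·A_nt = 237.9 kips → 178 kips.
Bolt shear governs: 123 kips.

123 kips (bolt shear governs)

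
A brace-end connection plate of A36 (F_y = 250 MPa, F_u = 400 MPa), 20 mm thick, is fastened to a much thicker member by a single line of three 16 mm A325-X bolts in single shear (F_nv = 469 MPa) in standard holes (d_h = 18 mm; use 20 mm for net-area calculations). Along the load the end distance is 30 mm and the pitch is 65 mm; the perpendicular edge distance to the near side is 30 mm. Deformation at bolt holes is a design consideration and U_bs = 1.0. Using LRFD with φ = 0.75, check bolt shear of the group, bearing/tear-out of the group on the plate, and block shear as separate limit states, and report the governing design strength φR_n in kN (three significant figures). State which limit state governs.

Bolt shear: A_b = π·16²/4 = 201.1 mm²; R_n = 469 × 201.1 × 3 × 1 / 1000 = 282.9 kN → 0.75 × 282.9 = 212 kN.
Bearing: edge l_c = 21, r_n = 201.6 kN; interior l_c = 47, r_n = 307.2 kN; R_n = 201.6 + 2·307.2 = 816 kN → 612 kN.
Block shear: A_gv = 3200, A_nv = 2200, A_nt = 400 mm²; R_n = min(0.6F_uA_nv, 0.6F_yA_gv) + U_bs·F_u·A_nt = 640 kN → 480 kN.
Bolt shear governs: 212 kN.

212 kN (bolt shear governs)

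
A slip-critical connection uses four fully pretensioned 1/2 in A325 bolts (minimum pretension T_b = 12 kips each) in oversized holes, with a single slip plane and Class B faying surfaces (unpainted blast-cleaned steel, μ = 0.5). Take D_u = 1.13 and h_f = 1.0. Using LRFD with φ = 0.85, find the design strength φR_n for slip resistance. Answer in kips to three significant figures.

23.1 kips

R_n = μ · D_u · h_f · T_b · n_s · n_b = 0.5 × 1.13 × 1.0 × 12 × 1 × 4 = 27.12 kips.
Design strength φR_n = 0.85 × 27.12 = 23.1 kips.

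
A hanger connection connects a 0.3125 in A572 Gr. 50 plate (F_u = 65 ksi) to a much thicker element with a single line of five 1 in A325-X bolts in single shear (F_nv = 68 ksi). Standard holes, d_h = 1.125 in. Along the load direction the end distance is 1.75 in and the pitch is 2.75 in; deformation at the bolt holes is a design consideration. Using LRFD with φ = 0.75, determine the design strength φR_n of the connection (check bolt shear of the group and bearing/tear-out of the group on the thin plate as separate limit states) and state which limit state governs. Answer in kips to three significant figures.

141 kips (bearing governs)

Bolt shear: A_b = π·1²/4 = 0.7854 in²; R_n = 68 × 0.7854 × 5 × 1 = 267 kips → 0.75 × 267 = 200 kips.
Bearing (1.2 l_c t F_u ≤ 2.4 d t F_u): upper limit = 2.4·1·0.3125·65 = 48.75 kips.
  Edge l_c = 1.75 − 1.125/2 = 1.188 → r_n = 28.95 kips; interior l_c = 2.75 − 1.125 = 1.625 → r_n = 39.61 kips.
  R_n,bearing = 1·28.95 + 4·39.61 = 187.4 kips → 0.75 × 187.4 = 141 kips.
Bearing governs: 141 kips.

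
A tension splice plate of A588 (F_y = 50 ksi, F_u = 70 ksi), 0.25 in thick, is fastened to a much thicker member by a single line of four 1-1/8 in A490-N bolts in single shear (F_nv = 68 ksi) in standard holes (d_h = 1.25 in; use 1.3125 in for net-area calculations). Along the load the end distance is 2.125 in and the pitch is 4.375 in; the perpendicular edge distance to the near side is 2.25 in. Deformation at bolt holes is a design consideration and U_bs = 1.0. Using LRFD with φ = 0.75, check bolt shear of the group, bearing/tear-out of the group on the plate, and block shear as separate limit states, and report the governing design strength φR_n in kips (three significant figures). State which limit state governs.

Bolt shear: A_b = π·1.125²/4 = 0.994 in²; R_n = 68 × 0.994 × 4 × 1 = 270.4 kips → 0.75 × 270.4 = 203 kips.
Bearing: edge l_c = 1.5, r_n = 31.5 kips; interior l_c = 3.125, r_n = 47.25 kips; R_n = 31.5 + 3·47.25 = 173.2 kips → 130 kips.
Block shear: A_gv = 3.812, A_nv = 2.664, A_nt = 0.3984 in²; R_n = min(0.6F_uA_nv, 0.6F_yA_gv) + U_bs·F_u·A_nt = 139.8 kips → 105 kips.
Block shear governs: 105 kips.

105 kips (block shear governs)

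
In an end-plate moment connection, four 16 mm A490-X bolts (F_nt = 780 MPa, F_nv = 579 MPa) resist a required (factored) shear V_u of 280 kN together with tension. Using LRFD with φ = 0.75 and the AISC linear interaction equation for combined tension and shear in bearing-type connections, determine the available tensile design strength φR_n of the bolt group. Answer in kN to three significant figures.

234 kN

A_b = π·16²/4 = 201.1 mm²; f_rv = 280 × 1000 / (4 × 201.1) = 348.2 MPa.
F'_nt = 1.3 F_nt − (F_nt / φF_nv) f_rv = 1.3·780 − (780/(0.75·579))·348.2 = 388.7 MPa, capped at F_nt → F'_nt = 388.7 MPa.
R_n = F'_nt · A_b · n = 388.7 × 201.1 × 4 / 1000 = 312.6 kN.
Design strength φR_n = 0.75 × 312.6 = 234 kN.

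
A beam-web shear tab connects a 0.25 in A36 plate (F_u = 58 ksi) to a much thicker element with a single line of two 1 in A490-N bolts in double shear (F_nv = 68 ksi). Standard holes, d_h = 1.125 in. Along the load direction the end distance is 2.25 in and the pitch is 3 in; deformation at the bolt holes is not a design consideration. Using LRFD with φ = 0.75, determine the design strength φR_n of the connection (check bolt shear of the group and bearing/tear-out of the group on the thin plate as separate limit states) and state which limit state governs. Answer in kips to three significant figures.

Bolt shear: A_b = π·1²/4 = 0.7854 in²; R_n = 68 × 0.7854 × 2 × 2 = 213.6 kips → 0.75 × 213.6 = 160 kips.
Bearing (1.5 l_c t F_u ≤ 3.0 d t F_u): upper limit = 3.0·1·0.25·58 = 43.5 kips.
  Edge l_c = 2.25 − 1.125/2 = 1.688 → r_n = 36.7 kips; interior l_c = 3 − 1.125 = 1.875 → r_n = 40.78 kips.
  R_n,bearing = 1·36.7 + 1·40.78 = 77.48 kips → 0.75 × 77.48 = 58.1 kips.
Bearing governs: 58.1 kips.

58.1 kips (bearing governs)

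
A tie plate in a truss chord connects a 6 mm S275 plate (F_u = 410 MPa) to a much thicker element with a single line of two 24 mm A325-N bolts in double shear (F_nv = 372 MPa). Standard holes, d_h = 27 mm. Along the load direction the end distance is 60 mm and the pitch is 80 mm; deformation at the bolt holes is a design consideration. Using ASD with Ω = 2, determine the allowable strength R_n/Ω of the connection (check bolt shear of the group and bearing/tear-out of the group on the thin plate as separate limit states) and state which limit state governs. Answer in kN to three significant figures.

Bolt shear: A_b = π·24²/4 = 452.4 mm²; R_n = 372 × 452.4 × 2 × 2 / 1000 = 673.2 kN → 673.2 / 2 = 337 kN.
Bearing (1.2 l_c t F_u ≤ 2.4 d t F_u): upper limit = 2.4·24·6·410 / 1000 = 141.7 kN.
  Edge l_c = 60 − 27/2 = 46.5 → r_n = 137.3 kN; interior l_c = 80 − 27 = 53 → r_n = 141.7 kN.
  R_n,bearing = 1·137.3 + 1·141.7 = 279 kN → 279 / 2 = 139 kN.
Bearing governs: 139 kN.

139 kN (bearing governs)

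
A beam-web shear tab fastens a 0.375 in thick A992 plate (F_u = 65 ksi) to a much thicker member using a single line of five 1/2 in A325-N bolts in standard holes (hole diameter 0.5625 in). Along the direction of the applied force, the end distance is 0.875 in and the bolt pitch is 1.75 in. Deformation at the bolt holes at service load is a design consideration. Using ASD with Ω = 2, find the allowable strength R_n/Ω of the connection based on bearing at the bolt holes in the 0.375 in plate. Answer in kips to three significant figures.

67.2 kips

Per bolt r_n = 1.2 l_c t F_u ≤ 2.4 d t F_u; upper limit = 2.4 × 0.5 × 0.375 × 65 = 29.25 kips.
Edge bolt: l_c = 0.875 − 0.5625/2 = 0.5938 in → 1.2 × 0.5938 × 0.375 × 65 = 17.37 → r_n = 17.37 kips.
Interior bolts: l_c = 1.75 − 0.5625 = 1.188 in → 1.2 × 1.188 × 0.375 × 65 = 34.73 → r_n = 29.25 kips.
R_n = 1 × 17.37 + 4 × 29.25 = 134.4 kips.
Allowable strength R_n/Ω = 134.4 / 2 = 67.2 kips.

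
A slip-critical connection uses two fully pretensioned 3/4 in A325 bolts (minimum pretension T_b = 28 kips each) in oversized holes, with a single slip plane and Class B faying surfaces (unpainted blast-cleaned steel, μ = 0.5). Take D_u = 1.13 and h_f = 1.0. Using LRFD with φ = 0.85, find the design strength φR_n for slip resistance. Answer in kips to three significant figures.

26.9 kips

R_n = μ · D_u · h_f · T_b · n_s · n_b = 0.5 × 1.13 × 1.0 × 28 × 1 × 2 = 31.64 kips.
Design strength φR_n = 0.85 × 31.64 = 26.9 kips.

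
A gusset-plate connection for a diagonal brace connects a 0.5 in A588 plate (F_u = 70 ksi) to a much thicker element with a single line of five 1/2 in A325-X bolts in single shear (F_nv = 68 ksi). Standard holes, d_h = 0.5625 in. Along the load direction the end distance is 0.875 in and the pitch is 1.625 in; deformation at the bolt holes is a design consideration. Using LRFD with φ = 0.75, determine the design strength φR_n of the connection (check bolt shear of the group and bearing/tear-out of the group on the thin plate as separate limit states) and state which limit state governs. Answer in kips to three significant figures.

Bolt shear: A_b = π·0.5²/4 = 0.1963 in²; R_n = 68 × 0.1963 × 5 × 1 = 66.76 kips → 0.75 × 66.76 = 50.1 kips.
Bearing (1.2 l_c t F_u ≤ 2.4 d t F_u): upper limit = 2.4·0.5·0.5·70 = 42 kips.
  Edge l_c = 0.875 − 0.5625/2 = 0.5938 → r_n = 24.94 kips; interior l_c = 1.625 − 0.5625 = 1.062 → r_n = 42 kips.
  R_n,bearing = 1·24.94 + 4·42 = 192.9 kips → 0.75 × 192.9 = 145 kips.
Bolt shear governs: 50.1 kips.

50.1 kips (bolt shear governs)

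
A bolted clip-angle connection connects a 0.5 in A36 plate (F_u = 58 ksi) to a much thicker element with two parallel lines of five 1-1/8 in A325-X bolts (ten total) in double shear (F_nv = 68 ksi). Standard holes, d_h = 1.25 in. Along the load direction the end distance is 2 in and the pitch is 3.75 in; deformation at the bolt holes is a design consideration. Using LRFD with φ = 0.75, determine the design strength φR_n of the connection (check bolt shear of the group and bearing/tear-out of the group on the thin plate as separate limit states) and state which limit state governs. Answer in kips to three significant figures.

542 kips (bearing governs)

Bolt shear: A_b = π·1.125²/4 = 0.994 in²; R_n = 68 × 0.994 × 10 × 2 = 1352 kips → 0.75 × 1352 = 1010 kips.
Bearing (1.2 l_c t F_u ≤ 2.4 d t F_u): upper limit = 2.4·1.125·0.5·58 = 78.3 kips.
  Edge l_c = 2 − 1.25/2 = 1.375 → r_n = 47.85 kips; interior l_c = 3.75 − 1.25 = 2.5 → r_n = 78.3 kips.
  R_n,bearing = 2·47.85 + 8·78.3 = 722.1 kips → 0.75 × 722.1 = 542 kips.
Bearing governs: 542 kips.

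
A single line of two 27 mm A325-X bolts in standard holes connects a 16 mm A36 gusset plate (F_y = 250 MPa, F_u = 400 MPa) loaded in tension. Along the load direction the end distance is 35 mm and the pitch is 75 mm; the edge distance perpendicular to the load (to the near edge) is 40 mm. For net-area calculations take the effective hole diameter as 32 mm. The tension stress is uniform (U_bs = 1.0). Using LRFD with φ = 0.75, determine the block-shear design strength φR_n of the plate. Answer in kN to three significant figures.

294 kN

Shear plane L_v = 35 + 1·75 = 110 mm; A_gv = 110 × 16 = 1760 mm².
A_nv = (110 − 1.5·32) × 16 = 992 mm².
A_nt = (40 − 0.5·32) × 16 = 384 mm².
0.6 F_u A_nv = 238.1 kN; 0.6 F_y A_gv = 264 kN → shear rupture governs the shear term.
R_n = 238.1 + 1.0 × 400 × 384 / 1000 = 391.7 kN.
Design strength φR_n = 0.75 × 391.7 = 294 kN.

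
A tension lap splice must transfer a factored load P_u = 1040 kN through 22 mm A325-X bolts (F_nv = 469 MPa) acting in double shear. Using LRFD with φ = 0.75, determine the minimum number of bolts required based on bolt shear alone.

4 bolts

A_b = π·22²/4 = 380.1 mm².
Per-bolt design strength φR_n = 0.75 × 469 × 380.1 × 2 / 1000 = 267.4 kN.
n ≥ 1040 / 267.4 = 3.889 → use 4 bolts.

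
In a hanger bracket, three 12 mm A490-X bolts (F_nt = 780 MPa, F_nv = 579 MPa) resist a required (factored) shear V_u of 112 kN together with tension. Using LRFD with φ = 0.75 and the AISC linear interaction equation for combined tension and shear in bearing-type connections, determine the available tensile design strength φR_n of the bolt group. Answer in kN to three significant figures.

A_b = π·12²/4 = 113.1 mm²; f_rv = 112 × 1000 / (3 × 113.1) = 330.1 MPa.
F'_nt = 1.3 F_nt − (F_nt / φF_nv) f_rv = 1.3·780 − (780/(0.75·579))·330.1 = 421.1 MPa, capped at F_nt → F'_nt = 421.1 MPa.
R_n = F'_nt · A_b · n = 421.1 × 113.1 × 3 / 1000 = 142.9 kN.
Design strength φR_n = 0.75 × 142.9 = 107 kN.

107 kN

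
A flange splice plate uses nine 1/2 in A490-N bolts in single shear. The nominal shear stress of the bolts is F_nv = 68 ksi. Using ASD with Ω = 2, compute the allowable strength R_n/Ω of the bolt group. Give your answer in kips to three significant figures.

60.1 kips

A_b = π × 0.5² / 4 = 0.1963 in².
R_n = F_nv · A_b · n · n_s = 68 × 0.1963 × 9 × 1 = 120.2 kips.
Allowable strength R_n/Ω = 120.2 / 2 = 60.1 kips.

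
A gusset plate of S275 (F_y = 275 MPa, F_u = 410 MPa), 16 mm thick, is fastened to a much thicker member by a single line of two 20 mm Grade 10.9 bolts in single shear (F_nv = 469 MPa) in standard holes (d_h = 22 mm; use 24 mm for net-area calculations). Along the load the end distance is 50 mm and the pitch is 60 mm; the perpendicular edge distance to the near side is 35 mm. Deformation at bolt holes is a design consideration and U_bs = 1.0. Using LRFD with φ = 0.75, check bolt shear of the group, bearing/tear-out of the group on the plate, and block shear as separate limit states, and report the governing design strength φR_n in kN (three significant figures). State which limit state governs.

221 kN (bolt shear governs)

Bolt shear: A_b = π·20²/4 = 314.2 mm²; R_n = 469 × 314.2 × 2 × 1 / 1000 = 294.7 kN → 0.75 × 294.7 = 221 kN.
Bearing: edge l_c = 39, r_n = 307 kN; interior l_c = 38, r_n = 299.1 kN; R_n = 307 + 1·299.1 = 606.1 kN → 455 kN.
Block shear: A_gv = 1760, A_nv = 1184, A_nt = 368 mm²; R_n = min(0.6F_uA_nv, 0.6F_yA_gv) + U_bs·F_u·A_nt = 441.3 kN → 331 kN.
Bolt shear governs: 221 kN.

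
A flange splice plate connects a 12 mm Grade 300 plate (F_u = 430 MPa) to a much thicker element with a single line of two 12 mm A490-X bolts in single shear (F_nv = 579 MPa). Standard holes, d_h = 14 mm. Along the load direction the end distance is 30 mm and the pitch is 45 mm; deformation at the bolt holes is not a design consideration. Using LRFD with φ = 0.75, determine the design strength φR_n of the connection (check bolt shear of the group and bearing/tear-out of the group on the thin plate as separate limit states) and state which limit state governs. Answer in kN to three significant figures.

Bolt shear: A_b = π·12²/4 = 113.1 mm²; R_n = 579 × 113.1 × 2 × 1 / 1000 = 131 kN → 0.75 × 131 = 98.2 kN.
Bearing (1.5 l_c t F_u ≤ 3.0 d t F_u): upper limit = 3.0·12·12·430 / 1000 = 185.8 kN.
  Edge l_c = 30 − 14/2 = 23 → r_n = 178 kN; interior l_c = 45 − 14 = 31 → r_n = 185.8 kN.
  R_n,bearing = 1·178 + 1·185.8 = 363.8 kN → 0.75 × 363.8 = 273 kN.
Bolt shear governs: 98.2 kN.

98.2 kN (bolt shear governs)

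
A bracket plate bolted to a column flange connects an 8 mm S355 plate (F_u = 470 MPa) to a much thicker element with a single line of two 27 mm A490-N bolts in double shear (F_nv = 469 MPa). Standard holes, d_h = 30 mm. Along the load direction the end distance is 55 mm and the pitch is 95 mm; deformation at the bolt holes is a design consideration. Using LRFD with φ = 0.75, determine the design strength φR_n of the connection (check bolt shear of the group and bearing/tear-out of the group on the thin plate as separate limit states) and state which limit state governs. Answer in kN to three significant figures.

318 kN (bearing governs)

Bolt shear: A_b = π·27²/4 = 572.6 mm²; R_n = 469 × 572.6 × 2 × 2 / 1000 = 1074 kN → 0.75 × 1074 = 806 kN.
Bearing (1.2 l_c t F_u ≤ 2.4 d t F_u): upper limit = 2.4·27·8·470 / 1000 = 243.6 kN.
  Edge l_c = 55 − 30/2 = 40 → r_n = 180.5 kN; interior l_c = 95 − 30 = 65 → r_n = 243.6 kN.
  R_n,bearing = 1·180.5 + 1·243.6 = 424.1 kN → 0.75 × 424.1 = 318 kN.
Bearing governs: 318 kN.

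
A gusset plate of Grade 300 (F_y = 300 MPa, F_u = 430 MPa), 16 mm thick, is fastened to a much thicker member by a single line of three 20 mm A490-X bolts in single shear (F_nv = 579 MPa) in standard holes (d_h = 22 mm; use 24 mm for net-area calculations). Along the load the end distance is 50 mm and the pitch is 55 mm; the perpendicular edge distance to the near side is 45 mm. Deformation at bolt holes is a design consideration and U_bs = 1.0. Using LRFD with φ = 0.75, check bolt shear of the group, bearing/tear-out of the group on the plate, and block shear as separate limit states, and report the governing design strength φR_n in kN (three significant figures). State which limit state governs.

Bolt shear: A_b = π·20²/4 = 314.2 mm²; R_n = 579 × 314.2 × 3 × 1 / 1000 = 545.7 kN → 0.75 × 545.7 = 409 kN.
Bearing: edge l_c = 39, r_n = 322 kN; interior l_c = 33, r_n = 272.4 kN; R_n = 322 + 2·272.4 = 866.9 kN → 650 kN.
Block shear: A_gv = 2560, A_nv = 1600, A_nt = 528 mm²; R_n = min(0.6F_uA_nv, 0.6F_yA_gv) + U_bs·F_u·A_nt = 639.8 kN → 480 kN.
Bolt shear governs: 409 kN.

409 kN (bolt shear governs)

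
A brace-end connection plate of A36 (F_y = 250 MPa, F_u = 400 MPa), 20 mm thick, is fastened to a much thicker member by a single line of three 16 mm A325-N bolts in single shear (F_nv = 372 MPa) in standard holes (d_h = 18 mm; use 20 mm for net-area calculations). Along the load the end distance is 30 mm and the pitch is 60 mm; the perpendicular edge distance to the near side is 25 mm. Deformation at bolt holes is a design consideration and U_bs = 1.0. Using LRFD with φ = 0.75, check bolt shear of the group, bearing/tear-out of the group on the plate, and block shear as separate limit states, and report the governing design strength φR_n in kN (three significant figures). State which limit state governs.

Bolt shear: A_b = π·16²/4 = 201.1 mm²; R_n = 372 × 201.1 × 3 × 1 / 1000 = 224.4 kN → 0.75 × 224.4 = 168 kN.
Bearing: edge l_c = 21, r_n = 201.6 kN; interior l_c = 42, r_n = 307.2 kN; R_n = 201.6 + 2·307.2 = 816 kN → 612 kN.
Block shear: A_gv = 3000, A_nv = 2000, A_nt = 300 mm²; R_n = min(0.6F_uA_nv, 0.6F_yA_gv) + U_bs·F_u·A_nt = 570 kN → 428 kN.
Bolt shear governs: 168 kN.

168 kN (bolt shear governs)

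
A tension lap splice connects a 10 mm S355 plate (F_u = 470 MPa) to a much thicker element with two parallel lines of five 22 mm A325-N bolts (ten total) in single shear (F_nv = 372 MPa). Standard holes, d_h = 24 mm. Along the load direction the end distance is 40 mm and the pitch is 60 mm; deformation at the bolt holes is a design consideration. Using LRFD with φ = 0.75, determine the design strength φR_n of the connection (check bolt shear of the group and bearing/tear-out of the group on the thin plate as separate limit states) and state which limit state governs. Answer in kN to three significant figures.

Bolt shear: A_b = π·22²/4 = 380.1 mm²; R_n = 372 × 380.1 × 10 × 1 / 1000 = 1414 kN → 0.75 × 1414 = 1060 kN.
Bearing (1.2 l_c t F_u ≤ 2.4 d t F_u): upper limit = 2.4·22·10·470 / 1000 = 248.2 kN.
  Edge l_c = 40 − 24/2 = 28 → r_n = 157.9 kN; interior l_c = 60 − 24 = 36 → r_n = 203 kN.
  R_n,bearing = 2·157.9 + 8·203 = 1940 kN → 0.75 × 1940 = 1460 kN.
Bolt shear governs: 1060 kN.

1060 kN (bolt shear governs)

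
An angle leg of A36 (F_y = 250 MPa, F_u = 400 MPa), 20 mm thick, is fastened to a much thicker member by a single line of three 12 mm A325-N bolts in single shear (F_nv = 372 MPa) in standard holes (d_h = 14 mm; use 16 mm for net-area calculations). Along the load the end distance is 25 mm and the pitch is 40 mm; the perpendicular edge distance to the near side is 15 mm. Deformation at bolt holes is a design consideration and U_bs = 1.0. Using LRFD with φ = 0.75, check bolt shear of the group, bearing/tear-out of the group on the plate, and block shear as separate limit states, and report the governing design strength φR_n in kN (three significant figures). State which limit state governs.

Bolt shear: A_b = π·12²/4 = 113.1 mm²; R_n = 372 × 113.1 × 3 × 1 / 1000 = 126.2 kN → 0.75 × 126.2 = 94.7 kN.
Bearing: edge l_c = 18, r_n = 172.8 kN; interior l_c = 26, r_n = 230.4 kN; R_n = 172.8 + 2·230.4 = 633.6 kN → 475 kN.
Block shear: A_gv = 2100, A_nv = 1300, A_nt = 140 mm²; R_n = min(0.6F_uA_nv, 0.6F_yA_gv) + U_bs·F_u·A_nt = 368 kN → 276 kN.
Bolt shear governs: 94.7 kN.

94.7 kN (bolt shear governs)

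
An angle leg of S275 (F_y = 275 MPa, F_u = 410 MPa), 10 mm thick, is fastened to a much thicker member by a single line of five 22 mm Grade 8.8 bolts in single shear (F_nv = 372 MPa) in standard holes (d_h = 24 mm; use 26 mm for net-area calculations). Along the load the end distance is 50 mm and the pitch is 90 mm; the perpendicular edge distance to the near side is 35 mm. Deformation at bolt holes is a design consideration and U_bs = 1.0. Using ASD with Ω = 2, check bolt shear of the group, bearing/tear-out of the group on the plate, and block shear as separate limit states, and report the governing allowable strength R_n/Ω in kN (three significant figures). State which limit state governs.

Bolt shear: A_b = π·22²/4 = 380.1 mm²; R_n = 372 × 380.1 × 5 × 1 / 1000 = 707 kN → 707 / 2 = 354 kN.
Bearing: edge l_c = 38, r_n = 187 kN; interior l_c = 66, r_n = 216.5 kN; R_n = 187 + 4·216.5 = 1053 kN → 526 kN.
Block shear: A_gv = 4100, A_nv = 2930, A_nt = 220 mm²; R_n = min(0.6F_uA_nv, 0.6F_yA_gv) + U_bs·F_u·A_nt = 766.7 kN → 383 kN.
Bolt shear governs: 354 kN.

354 kN (bolt shear governs)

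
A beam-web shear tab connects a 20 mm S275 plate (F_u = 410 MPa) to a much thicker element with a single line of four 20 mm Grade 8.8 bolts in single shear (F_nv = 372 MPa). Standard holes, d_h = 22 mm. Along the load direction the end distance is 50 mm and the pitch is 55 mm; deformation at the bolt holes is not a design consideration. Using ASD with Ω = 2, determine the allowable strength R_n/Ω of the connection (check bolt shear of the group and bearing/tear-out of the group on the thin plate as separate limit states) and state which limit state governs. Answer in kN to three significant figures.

Bolt shear: A_b = π·20²/4 = 314.2 mm²; R_n = 372 × 314.2 × 4 × 1 / 1000 = 467.5 kN → 467.5 / 2 = 234 kN.
Bearing (1.5 l_c t F_u ≤ 3.0 d t F_u): upper limit = 3.0·20·20·410 / 1000 = 492 kN.
  Edge l_c = 50 − 22/2 = 39 → r_n = 479.7 kN; interior l_c = 55 − 22 = 33 → r_n = 405.9 kN.
  R_n,bearing = 1·479.7 + 3·405.9 = 1697 kN → 1697 / 2 = 849 kN.
Bolt shear governs: 234 kN.

234 kN (bolt shear governs)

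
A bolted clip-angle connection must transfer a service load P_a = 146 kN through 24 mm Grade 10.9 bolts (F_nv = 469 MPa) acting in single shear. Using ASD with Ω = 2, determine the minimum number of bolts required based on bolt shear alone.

A_b = π·24²/4 = 452.4 mm².
Per-bolt allowable strength R_n/Ω = 469 × 452.4 × 1 / 1000 / 2 = 106.1 kN.
n ≥ 146 / 106.1 = 1.376 → use 2 bolts.

2 bolts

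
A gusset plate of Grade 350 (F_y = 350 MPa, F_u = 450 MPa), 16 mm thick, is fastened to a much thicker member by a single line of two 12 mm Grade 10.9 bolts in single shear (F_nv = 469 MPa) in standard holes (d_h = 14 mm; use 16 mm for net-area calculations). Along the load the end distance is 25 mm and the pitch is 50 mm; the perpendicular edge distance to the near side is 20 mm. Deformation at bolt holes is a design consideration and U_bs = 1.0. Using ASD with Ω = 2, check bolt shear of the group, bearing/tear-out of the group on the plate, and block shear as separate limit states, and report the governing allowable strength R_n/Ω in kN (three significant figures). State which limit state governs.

Bolt shear: A_b = π·12²/4 = 113.1 mm²; R_n = 469 × 113.1 × 2 × 1 / 1000 = 106.1 kN → 106.1 / 2 = 53 kN.
Bearing: edge l_c = 18, r_n = 155.5 kN; interior l_c = 36, r_n = 207.4 kN; R_n = 155.5 + 1·207.4 = 362.9 kN → 181 kN.
Block shear: A_gv = 1200, A_nv = 816, A_nt = 192 mm²; R_n = min(0.6F_uA_nv, 0.6F_yA_gv) + U_bs·F_u·A_nt = 306.7 kN → 153 kN.
Bolt shear governs: 53 kN.

53 kN (bolt shear governs)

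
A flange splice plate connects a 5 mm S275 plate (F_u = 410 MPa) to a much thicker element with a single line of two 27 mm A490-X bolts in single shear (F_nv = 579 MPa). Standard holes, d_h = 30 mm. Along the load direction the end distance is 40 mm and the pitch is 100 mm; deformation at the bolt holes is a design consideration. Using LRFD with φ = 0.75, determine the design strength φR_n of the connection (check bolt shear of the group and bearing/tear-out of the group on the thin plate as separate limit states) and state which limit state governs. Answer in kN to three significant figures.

146 kN (bearing governs)

Bolt shear: A_b = π·27²/4 = 572.6 mm²; R_n = 579 × 572.6 × 2 × 1 / 1000 = 663 kN → 0.75 × 663 = 497 kN.
Bearing (1.2 l_c t F_u ≤ 2.4 d t F_u): upper limit = 2.4·27·5·410 / 1000 = 132.8 kN.
  Edge l_c = 40 − 30/2 = 25 → r_n = 61.5 kN; interior l_c = 100 − 30 = 70 → r_n = 132.8 kN.
  R_n,bearing = 1·61.5 + 1·132.8 = 194.3 kN → 0.75 × 194.3 = 146 kN.
Bearing governs: 146 kN.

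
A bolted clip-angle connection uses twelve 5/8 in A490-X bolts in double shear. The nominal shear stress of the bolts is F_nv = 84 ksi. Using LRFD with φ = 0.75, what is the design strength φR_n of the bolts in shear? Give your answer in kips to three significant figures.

A_b = π × 0.625² / 4 = 0.3068 in².
R_n = F_nv · A_b · n · n_s = 84 × 0.3068 × 12 × 2 = 618.5 kips.
Design strength φR_n = 0.75 × 618.5 = 464 kips.

464 kips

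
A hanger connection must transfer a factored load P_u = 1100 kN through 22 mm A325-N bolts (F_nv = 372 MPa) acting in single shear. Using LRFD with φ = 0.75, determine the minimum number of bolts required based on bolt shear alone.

11 bolts

A_b = π·22²/4 = 380.1 mm².
Per-bolt design strength φR_n = 0.75 × 372 × 380.1 × 1 / 1000 = 106.1 kN.
n ≥ 1100 / 106.1 = 10.37 → use 11 bolts.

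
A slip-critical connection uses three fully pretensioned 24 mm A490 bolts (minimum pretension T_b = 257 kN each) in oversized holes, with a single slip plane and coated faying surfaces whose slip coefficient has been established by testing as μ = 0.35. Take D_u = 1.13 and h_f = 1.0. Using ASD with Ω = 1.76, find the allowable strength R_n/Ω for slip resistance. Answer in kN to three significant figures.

R_n = μ · D_u · h_f · T_b · n_s · n_b = 0.35 × 1.13 × 1.0 × 257 × 1 × 3 = 304.9 kN.
Allowable strength R_n/Ω = 304.9 / 1.76 = 173 kN.

173 kN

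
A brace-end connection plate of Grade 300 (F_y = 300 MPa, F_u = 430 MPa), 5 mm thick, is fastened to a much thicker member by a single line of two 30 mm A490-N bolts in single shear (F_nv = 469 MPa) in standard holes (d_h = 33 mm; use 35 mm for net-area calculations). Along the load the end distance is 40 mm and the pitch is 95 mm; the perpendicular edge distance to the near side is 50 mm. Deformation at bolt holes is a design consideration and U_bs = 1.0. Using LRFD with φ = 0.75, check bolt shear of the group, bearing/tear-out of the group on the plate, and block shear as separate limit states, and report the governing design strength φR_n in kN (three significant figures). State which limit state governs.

132 kN (block shear governs)

Bolt shear: A_b = π·30²/4 = 706.9 mm²; R_n = 469 × 706.9 × 2 × 1 / 1000 = 663 kN → 0.75 × 663 = 497 kN.
Bearing: edge l_c = 23.5, r_n = 60.63 kN; interior l_c = 62, r_n = 154.8 kN; R_n = 60.63 + 1·154.8 = 215.4 kN → 162 kN.
Block shear: A_gv = 675, A_nv = 412.5, A_nt = 162.5 mm²; R_n = min(0.6F_uA_nv, 0.6F_yA_gv) + U_bs·F_u·A_nt = 176.3 kN → 132 kN.
Block shear governs: 132 kN.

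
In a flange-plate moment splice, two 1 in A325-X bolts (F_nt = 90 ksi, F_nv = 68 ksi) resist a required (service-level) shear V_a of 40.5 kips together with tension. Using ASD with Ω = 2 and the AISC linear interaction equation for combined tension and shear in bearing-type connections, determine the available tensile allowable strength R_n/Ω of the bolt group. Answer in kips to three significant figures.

38.3 kips

A_b = π·1²/4 = 0.7854 in²; f_rv = 40.5 / (2 × 0.7854) = 25.78 ksi.
F'_nt = 1.3 F_nt − (Ω F_nt / F_nv) f_rv = 1.3·90 − (2·90/68)·25.78 = 48.75 ksi, capped at F_nt → F'_nt = 48.75 ksi.
R_n = F'_nt · A_b · n = 48.75 × 0.7854 × 2 = 76.58 kips.
Allowable strength R_n/Ω = 76.58 / 2 = 38.3 kips.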